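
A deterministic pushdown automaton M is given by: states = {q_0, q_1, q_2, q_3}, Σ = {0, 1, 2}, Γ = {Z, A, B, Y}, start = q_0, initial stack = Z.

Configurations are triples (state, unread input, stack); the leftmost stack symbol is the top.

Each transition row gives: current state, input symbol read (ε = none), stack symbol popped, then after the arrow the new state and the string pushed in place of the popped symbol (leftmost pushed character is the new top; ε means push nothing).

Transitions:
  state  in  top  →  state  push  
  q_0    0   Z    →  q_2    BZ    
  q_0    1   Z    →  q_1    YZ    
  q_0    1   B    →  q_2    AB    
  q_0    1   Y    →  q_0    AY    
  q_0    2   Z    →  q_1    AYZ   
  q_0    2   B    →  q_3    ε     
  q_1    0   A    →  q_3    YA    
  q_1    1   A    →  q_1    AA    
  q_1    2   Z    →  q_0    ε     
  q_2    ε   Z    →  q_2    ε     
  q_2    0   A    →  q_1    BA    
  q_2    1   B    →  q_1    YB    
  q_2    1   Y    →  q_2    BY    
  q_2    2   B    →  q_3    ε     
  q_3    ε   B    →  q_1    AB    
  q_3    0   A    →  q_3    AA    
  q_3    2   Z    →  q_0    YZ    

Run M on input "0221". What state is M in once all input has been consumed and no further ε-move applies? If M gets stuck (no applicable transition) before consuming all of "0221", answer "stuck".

(q_0, 0221, Z)
  read 0, top Z: go to q_2, push BZ → (q_2, 221, BZ)
  read 2, top B: go to q_3, push ε → (q_3, 21, Z)
  read 2, top Z: go to q_0, push YZ → (q_0, 1, YZ)
  read 1, top Y: go to q_0, push AY → (q_0, ε, AYZ)
All input consumed; M is in state q_0.

q_0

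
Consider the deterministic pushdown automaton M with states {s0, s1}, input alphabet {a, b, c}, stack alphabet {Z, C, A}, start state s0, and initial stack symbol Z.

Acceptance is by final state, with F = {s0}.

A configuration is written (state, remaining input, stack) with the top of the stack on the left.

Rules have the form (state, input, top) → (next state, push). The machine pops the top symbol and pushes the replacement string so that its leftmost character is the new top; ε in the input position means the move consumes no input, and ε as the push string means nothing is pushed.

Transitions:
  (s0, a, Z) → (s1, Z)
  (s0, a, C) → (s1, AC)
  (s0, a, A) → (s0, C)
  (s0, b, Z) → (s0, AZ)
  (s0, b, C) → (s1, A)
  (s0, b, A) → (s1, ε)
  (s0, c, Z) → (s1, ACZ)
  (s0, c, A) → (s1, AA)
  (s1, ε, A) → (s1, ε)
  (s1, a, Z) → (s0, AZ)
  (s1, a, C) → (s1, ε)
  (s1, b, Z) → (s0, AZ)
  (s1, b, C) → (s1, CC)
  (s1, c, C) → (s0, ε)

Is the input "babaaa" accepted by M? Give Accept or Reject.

(s0, babaaa, Z)
  read b, top Z: go to s0, push AZ → (s0, abaaa, AZ)
  read a, top A: go to s0, push C → (s0, baaa, CZ)
  read b, top C: go to s1, push A → (s1, aaa, AZ)
  ε-move, top A: go to s1, push ε → (s1, aaa, Z)
  read a, top Z: go to s0, push AZ → (s0, aa, AZ)
  read a, top A: go to s0, push C → (s0, a, CZ)
  read a, top C: go to s1, push AC → (s1, ε, ACZ)
  ε-move, top A: go to s1, push ε → (s1, ε, CZ)
All input consumed; state s1 ∉ F and no further ε-move applies.

Reject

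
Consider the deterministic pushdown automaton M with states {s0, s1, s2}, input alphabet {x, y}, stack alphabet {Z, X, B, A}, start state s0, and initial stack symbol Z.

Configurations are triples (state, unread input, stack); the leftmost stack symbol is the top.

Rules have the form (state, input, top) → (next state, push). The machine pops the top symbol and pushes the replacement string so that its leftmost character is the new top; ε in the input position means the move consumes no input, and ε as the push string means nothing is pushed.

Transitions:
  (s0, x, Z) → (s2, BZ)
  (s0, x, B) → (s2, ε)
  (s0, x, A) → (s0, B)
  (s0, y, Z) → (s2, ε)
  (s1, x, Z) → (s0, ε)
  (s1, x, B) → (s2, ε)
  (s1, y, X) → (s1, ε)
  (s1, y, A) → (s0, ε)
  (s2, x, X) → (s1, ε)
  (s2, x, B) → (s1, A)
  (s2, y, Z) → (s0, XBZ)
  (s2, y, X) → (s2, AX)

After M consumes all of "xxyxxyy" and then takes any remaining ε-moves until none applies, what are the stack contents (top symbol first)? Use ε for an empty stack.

(s0, xxyxxyy, Z)
  read x, top Z: go to s2, push BZ → (s2, xyxxyy, BZ)
  read x, top B: go to s1, push A → (s1, yxxyy, AZ)
  read y, top A: go to s0, push ε → (s0, xxyy, Z)
  read x, top Z: go to s2, push BZ → (s2, xyy, BZ)
  read x, top B: go to s1, push A → (s1, yy, AZ)
  read y, top A: go to s0, push ε → (s0, y, Z)
  read y, top Z: go to s2, push ε → (s2, ε, ε)
All input consumed in state s2 with stack ε.

ε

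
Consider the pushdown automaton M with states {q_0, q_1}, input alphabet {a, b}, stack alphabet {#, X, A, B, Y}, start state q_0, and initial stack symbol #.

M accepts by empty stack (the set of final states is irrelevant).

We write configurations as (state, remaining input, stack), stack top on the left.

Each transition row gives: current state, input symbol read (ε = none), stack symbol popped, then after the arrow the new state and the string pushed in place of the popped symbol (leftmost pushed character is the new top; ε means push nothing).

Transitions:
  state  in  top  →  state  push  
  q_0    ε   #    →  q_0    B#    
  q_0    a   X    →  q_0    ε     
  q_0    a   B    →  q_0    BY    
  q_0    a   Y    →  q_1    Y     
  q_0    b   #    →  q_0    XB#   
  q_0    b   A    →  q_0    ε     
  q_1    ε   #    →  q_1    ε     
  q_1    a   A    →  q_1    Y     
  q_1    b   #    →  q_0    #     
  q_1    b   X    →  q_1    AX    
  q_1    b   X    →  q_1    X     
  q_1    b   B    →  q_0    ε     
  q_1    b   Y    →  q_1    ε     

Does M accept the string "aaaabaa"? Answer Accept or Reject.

Reject

No computation consumes all input and empties the stack.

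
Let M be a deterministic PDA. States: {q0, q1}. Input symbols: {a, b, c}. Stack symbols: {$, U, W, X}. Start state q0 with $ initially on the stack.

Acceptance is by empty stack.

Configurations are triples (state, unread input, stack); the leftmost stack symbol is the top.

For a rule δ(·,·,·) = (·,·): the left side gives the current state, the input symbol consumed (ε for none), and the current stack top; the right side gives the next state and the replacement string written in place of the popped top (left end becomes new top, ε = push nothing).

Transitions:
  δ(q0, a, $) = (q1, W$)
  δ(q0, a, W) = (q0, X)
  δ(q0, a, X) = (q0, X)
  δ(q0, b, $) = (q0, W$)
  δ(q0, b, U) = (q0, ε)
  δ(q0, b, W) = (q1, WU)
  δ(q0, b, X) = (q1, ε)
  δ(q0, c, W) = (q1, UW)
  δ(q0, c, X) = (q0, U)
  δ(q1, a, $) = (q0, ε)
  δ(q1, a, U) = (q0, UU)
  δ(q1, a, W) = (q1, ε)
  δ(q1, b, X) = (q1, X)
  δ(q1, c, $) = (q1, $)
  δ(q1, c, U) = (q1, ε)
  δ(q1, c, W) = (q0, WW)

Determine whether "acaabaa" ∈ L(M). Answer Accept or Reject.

Accept

(q0, acaabaa, $) ⊢ (q1, caabaa, W$) ⊢ (q0, aabaa, WW$) ⊢ (q0, abaa, XW$) ⊢ (q0, baa, XW$) ⊢ (q1, aa, W$) ⊢ (q1, a, $) ⊢ (q0, ε, ε)
All input consumed and the stack is empty.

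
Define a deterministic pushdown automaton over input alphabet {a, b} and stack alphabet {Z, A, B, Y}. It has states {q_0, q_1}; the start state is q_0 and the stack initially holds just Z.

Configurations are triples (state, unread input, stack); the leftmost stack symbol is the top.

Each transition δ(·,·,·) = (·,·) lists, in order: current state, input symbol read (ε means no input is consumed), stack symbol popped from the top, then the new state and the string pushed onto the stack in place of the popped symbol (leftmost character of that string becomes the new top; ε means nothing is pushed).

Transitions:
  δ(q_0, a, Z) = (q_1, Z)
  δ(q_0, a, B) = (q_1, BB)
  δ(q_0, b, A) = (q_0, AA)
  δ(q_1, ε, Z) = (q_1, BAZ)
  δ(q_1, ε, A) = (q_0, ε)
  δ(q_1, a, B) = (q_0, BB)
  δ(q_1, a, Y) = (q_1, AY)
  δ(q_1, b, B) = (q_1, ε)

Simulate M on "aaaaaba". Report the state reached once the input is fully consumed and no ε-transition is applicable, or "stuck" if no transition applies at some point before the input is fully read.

q_0

(q_0, aaaaaba, Z)
  read a, top Z: go to q_1, push Z → (q_1, aaaaba, Z)
  ε-move, top Z: go to q_1, push BAZ → (q_1, aaaaba, BAZ)
  read a, top B: go to q_0, push BB → (q_0, aaaba, BBAZ)
  read a, top B: go to q_1, push BB → (q_1, aaba, BBBAZ)
  read a, top B: go to q_0, push BB → (q_0, aba, BBBBAZ)
  read a, top B: go to q_1, push BB → (q_1, ba, BBBBBAZ)
  read b, top B: go to q_1, push ε → (q_1, a, BBBBAZ)
  read a, top B: go to q_0, push BB → (q_0, ε, BBBBBAZ)
All input consumed; M is in state q_0.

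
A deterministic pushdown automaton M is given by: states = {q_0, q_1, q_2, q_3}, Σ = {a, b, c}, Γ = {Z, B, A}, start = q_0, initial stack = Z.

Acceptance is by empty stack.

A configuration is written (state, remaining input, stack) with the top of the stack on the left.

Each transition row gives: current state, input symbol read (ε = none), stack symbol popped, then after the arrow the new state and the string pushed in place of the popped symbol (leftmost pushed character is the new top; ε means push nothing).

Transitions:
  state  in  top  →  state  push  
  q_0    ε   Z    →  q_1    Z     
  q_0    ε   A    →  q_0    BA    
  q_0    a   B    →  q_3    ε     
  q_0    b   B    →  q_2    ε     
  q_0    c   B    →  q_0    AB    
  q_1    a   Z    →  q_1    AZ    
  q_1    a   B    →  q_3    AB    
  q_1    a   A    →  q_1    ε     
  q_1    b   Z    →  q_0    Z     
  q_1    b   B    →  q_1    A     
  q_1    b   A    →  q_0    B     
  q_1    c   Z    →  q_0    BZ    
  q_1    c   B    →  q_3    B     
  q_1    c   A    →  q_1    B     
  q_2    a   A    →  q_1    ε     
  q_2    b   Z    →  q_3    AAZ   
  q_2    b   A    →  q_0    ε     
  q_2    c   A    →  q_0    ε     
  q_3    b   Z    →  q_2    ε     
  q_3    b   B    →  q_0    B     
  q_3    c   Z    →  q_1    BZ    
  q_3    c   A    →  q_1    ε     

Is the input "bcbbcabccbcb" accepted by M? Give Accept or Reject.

Reject

(q_0, bcbbcabccbcb, Z)
  ε-move, top Z: go to q_1, push Z → (q_1, bcbbcabccbcb, Z)
  read b, top Z: go to q_0, push Z → (q_0, cbbcabccbcb, Z)
  ε-move, top Z: go to q_1, push Z → (q_1, cbbcabccbcb, Z)
  read c, top Z: go to q_0, push BZ → (q_0, bbcabccbcb, BZ)
  read b, top B: go to q_2, push ε → (q_2, bcabccbcb, Z)
  read b, top Z: go to q_3, push AAZ → (q_3, cabccbcb, AAZ)
  read c, top A: go to q_1, push ε → (q_1, abccbcb, AZ)
  read a, top A: go to q_1, push ε → (q_1, bccbcb, Z)
  read b, top Z: go to q_0, push Z → (q_0, ccbcb, Z)
  ε-move, top Z: go to q_1, push Z → (q_1, ccbcb, Z)
  read c, top Z: go to q_0, push BZ → (q_0, cbcb, BZ)
  read c, top B: go to q_0, push AB → (q_0, bcb, ABZ)
  ε-move, top A: go to q_0, push BA → (q_0, bcb, BABZ)
  read b, top B: go to q_2, push ε → (q_2, cb, ABZ)
  read c, top A: go to q_0, push ε → (q_0, b, BZ)
  read b, top B: go to q_2, push ε → (q_2, ε, Z)
All input consumed; stack is Z, not empty, and no further ε-move applies.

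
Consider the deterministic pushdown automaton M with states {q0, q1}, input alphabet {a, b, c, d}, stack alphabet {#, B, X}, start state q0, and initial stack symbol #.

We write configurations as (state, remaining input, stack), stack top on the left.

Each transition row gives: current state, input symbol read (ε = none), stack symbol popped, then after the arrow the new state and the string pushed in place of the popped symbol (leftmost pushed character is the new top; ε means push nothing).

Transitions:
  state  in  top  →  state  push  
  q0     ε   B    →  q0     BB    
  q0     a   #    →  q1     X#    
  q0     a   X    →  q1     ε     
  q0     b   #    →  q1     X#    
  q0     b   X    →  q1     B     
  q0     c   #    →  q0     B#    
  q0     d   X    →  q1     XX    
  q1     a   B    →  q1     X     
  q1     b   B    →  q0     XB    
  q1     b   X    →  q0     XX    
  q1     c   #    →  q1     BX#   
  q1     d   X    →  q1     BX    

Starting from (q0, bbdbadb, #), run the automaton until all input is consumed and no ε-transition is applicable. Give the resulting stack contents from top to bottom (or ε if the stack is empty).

(q0, bbdbadb, #)
  read b, top #: go to q1, push X# → (q1, bdbadb, X#)
  read b, top X: go to q0, push XX → (q0, dbadb, XX#)
  read d, top X: go to q1, push XX → (q1, badb, XXX#)
  read b, top X: go to q0, push XX → (q0, adb, XXXX#)
  read a, top X: go to q1, push ε → (q1, db, XXX#)
  read d, top X: go to q1, push BX → (q1, b, BXXX#)
  read b, top B: go to q0, push XB → (q0, ε, XBXXX#)
All input consumed in state q0 with stack XBXXX#.

XBXXX#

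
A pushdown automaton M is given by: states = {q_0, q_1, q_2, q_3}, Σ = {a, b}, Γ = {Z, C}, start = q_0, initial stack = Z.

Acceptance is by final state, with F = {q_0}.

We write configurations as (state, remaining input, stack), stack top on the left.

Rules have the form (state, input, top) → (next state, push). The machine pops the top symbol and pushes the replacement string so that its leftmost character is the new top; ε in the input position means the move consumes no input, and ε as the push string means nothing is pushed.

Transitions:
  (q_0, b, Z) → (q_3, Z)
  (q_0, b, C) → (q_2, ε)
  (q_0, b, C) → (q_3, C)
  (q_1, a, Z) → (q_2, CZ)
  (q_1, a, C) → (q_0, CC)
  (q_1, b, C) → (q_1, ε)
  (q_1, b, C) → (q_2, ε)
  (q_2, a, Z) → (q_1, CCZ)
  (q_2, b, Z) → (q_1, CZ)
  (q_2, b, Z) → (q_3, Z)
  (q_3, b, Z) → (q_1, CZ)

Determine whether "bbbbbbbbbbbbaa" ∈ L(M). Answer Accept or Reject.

One accepting computation: (q_0, bbbbbbbbbbbbaa, Z) ⊢ (q_3, bbbbbbbbbbbaa, Z) ⊢ (q_1, bbbbbbbbbbaa, CZ) ⊢ (q_2, bbbbbbbbbaa, Z) ⊢ (q_1, bbbbbbbbaa, CZ) ⊢ (q_2, bbbbbbbaa, Z) ⊢ (q_1, bbbbbbaa, CZ) ⊢ (q_2, bbbbbaa, Z) ⊢ (q_1, bbbbaa, CZ) ⊢ (q_2, bbbaa, Z) ⊢ (q_3, bbaa, Z) ⊢ (q_1, baa, CZ) ⊢ (q_2, aa, Z) ⊢ (q_1, a, CCZ) ⊢ (q_0, ε, CCCZ)
All input consumed and state q_0 ∈ F.

Accept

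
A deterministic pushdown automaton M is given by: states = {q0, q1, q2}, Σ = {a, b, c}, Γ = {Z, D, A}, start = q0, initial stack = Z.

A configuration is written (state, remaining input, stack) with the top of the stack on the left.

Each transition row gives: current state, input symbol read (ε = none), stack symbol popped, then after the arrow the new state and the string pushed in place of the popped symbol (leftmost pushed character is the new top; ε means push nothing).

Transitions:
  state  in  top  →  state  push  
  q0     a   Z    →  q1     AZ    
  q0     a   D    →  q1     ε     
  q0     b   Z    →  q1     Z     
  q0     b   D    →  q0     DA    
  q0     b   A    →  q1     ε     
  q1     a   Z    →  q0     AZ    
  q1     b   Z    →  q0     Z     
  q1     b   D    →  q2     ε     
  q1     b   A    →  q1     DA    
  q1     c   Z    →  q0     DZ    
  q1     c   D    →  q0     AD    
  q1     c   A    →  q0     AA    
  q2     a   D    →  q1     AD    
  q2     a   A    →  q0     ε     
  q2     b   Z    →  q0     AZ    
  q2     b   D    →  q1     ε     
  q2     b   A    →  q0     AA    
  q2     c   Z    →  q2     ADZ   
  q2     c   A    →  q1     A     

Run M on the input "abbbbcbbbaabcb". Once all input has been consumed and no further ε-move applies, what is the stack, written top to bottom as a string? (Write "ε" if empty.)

(q0, abbbbcbbbaabcb, Z)
  read a, top Z: go to q1, push AZ → (q1, bbbbcbbbaabcb, AZ)
  read b, top A: go to q1, push DA → (q1, bbbcbbbaabcb, DAZ)
  read b, top D: go to q2, push ε → (q2, bbcbbbaabcb, AZ)
  read b, top A: go to q0, push AA → (q0, bcbbbaabcb, AAZ)
  read b, top A: go to q1, push ε → (q1, cbbbaabcb, AZ)
  read c, top A: go to q0, push AA → (q0, bbbaabcb, AAZ)
  read b, top A: go to q1, push ε → (q1, bbaabcb, AZ)
  read b, top A: go to q1, push DA → (q1, baabcb, DAZ)
  read b, top D: go to q2, push ε → (q2, aabcb, AZ)
  read a, top A: go to q0, push ε → (q0, abcb, Z)
  read a, top Z: go to q1, push AZ → (q1, bcb, AZ)
  read b, top A: go to q1, push DA → (q1, cb, DAZ)
  read c, top D: go to q0, push AD → (q0, b, ADAZ)
  read b, top A: go to q1, push ε → (q1, ε, DAZ)
All input consumed in state q1 with stack DAZ.

DAZ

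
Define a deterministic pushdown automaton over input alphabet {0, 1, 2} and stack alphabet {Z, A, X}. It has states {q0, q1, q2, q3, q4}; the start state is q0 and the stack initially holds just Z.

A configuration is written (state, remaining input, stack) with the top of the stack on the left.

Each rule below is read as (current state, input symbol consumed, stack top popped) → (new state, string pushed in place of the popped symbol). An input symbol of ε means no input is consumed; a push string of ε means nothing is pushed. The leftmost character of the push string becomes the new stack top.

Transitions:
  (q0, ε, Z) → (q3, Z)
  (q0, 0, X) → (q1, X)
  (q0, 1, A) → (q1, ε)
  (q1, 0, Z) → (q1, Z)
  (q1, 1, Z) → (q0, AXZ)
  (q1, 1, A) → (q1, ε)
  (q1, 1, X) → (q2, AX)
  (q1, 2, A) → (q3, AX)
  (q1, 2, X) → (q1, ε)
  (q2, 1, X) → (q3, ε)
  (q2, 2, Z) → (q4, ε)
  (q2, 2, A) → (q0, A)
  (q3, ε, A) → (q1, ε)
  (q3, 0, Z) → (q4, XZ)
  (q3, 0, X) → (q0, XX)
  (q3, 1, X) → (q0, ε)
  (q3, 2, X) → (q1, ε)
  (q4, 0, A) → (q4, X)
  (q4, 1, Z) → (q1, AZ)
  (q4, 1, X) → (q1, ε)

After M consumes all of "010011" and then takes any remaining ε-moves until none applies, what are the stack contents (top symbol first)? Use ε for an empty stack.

(q0, 010011, Z)
  ε-move, top Z: go to q3, push Z → (q3, 010011, Z)
  read 0, top Z: go to q4, push XZ → (q4, 10011, XZ)
  read 1, top X: go to q1, push ε → (q1, 0011, Z)
  read 0, top Z: go to q1, push Z → (q1, 011, Z)
  read 0, top Z: go to q1, push Z → (q1, 11, Z)
  read 1, top Z: go to q0, push AXZ → (q0, 1, AXZ)
  read 1, top A: go to q1, push ε → (q1, ε, XZ)
All input consumed in state q1 with stack XZ.

XZ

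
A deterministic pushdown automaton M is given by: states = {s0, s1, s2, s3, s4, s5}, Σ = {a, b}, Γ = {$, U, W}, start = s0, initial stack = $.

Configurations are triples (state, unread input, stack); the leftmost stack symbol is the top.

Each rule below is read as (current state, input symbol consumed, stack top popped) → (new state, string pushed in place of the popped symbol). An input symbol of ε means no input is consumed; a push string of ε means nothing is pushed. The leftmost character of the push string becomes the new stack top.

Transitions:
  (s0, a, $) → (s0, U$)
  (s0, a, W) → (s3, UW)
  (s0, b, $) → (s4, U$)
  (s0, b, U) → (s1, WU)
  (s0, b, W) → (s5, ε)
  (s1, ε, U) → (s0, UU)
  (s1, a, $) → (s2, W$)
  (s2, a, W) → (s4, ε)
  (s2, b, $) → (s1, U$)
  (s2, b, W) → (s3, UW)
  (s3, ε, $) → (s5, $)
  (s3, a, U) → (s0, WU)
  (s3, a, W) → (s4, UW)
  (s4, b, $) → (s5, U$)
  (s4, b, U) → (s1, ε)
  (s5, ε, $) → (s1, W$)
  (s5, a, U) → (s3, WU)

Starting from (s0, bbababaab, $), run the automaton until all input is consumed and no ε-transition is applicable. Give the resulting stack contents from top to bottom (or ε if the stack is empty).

(s0, bbababaab, $) ⊢ (s4, bababaab, U$) ⊢ (s1, ababaab, $) ⊢ (s2, babaab, W$) ⊢ (s3, abaab, UW$) ⊢ (s0, baab, WUW$) ⊢ (s5, aab, UW$) ⊢ (s3, ab, WUW$) ⊢ (s4, b, UWUW$) ⊢ (s1, ε, WUW$)
All input consumed in state s1 with stack WUW$.

WUW$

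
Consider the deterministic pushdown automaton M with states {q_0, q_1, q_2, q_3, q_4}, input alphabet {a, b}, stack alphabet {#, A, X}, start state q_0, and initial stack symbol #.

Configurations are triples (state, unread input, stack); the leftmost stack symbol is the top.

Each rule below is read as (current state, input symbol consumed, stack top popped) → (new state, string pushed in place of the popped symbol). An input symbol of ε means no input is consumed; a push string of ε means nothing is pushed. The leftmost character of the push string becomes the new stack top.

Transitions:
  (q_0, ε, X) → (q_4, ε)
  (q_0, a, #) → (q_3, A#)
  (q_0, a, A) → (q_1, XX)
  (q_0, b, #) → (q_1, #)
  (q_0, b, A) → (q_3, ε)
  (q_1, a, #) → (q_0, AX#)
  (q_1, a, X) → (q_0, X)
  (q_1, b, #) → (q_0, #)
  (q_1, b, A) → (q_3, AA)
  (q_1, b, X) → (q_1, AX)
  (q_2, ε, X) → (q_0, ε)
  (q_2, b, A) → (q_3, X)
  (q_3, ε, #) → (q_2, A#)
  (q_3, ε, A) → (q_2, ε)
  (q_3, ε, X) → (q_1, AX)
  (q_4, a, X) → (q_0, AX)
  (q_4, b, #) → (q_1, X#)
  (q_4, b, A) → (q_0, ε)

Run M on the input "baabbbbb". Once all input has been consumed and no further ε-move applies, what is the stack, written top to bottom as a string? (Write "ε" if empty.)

(q_0, baabbbbb, #) ⊢ (q_1, aabbbbb, #) ⊢ (q_0, abbbbb, AX#) ⊢ (q_1, bbbbb, XXX#) ⊢ (q_1, bbbb, AXXX#) ⊢ (q_3, bbb, AAXXX#) ⊢ (q_2, bbb, AXXX#) ⊢ (q_3, bb, XXXX#) ⊢ (q_1, bb, AXXXX#) ⊢ (q_3, b, AAXXXX#) ⊢ (q_2, b, AXXXX#) ⊢ (q_3, ε, XXXXX#) ⊢ (q_1, ε, AXXXXX#)
All input consumed in state q_1 with stack AXXXXX#.

AXXXXX#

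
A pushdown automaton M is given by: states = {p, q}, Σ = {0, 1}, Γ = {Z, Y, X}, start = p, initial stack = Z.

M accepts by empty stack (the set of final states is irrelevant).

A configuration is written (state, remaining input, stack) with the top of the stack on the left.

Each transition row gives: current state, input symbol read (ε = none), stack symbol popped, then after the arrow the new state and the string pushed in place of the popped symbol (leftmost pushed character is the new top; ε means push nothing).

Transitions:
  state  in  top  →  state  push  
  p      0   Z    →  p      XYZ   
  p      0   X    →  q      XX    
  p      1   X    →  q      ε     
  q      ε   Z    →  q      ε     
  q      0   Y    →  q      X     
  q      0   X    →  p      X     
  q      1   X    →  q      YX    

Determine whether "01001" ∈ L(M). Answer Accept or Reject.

One accepting computation: (p, 01001, Z) ⊢ (p, 1001, XYZ) ⊢ (q, 001, YZ) ⊢ (q, 01, XZ) ⊢ (p, 1, XZ) ⊢ (q, ε, Z) ⊢ (q, ε, ε)
All input consumed and the stack is empty.

Accept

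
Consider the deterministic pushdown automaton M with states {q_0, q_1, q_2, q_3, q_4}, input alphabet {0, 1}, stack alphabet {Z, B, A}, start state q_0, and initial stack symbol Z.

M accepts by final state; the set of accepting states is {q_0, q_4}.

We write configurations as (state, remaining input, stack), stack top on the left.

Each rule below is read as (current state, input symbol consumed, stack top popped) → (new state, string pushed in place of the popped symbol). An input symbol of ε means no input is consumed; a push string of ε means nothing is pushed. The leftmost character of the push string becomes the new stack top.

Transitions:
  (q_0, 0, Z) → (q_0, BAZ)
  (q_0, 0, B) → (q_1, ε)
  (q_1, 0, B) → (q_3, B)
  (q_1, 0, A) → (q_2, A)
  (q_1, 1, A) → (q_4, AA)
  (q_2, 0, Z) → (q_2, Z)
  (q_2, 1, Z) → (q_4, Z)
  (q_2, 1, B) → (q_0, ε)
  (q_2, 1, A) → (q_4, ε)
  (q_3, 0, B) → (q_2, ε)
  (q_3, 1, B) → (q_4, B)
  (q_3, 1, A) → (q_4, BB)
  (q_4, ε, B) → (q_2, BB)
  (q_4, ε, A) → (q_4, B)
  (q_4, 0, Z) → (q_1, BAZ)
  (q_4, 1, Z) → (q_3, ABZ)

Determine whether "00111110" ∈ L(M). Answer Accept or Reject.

Reject

(q_0, 00111110, Z) ⊢ (q_0, 0111110, BAZ) ⊢ (q_1, 111110, AZ) ⊢ (q_4, 11110, AAZ) ⊢ (q_4, 11110, BAZ) ⊢ (q_2, 11110, BBAZ) ⊢ (q_0, 1110, BAZ)
No transition applies at (q_0, 1110, BAZ); input not fully consumed.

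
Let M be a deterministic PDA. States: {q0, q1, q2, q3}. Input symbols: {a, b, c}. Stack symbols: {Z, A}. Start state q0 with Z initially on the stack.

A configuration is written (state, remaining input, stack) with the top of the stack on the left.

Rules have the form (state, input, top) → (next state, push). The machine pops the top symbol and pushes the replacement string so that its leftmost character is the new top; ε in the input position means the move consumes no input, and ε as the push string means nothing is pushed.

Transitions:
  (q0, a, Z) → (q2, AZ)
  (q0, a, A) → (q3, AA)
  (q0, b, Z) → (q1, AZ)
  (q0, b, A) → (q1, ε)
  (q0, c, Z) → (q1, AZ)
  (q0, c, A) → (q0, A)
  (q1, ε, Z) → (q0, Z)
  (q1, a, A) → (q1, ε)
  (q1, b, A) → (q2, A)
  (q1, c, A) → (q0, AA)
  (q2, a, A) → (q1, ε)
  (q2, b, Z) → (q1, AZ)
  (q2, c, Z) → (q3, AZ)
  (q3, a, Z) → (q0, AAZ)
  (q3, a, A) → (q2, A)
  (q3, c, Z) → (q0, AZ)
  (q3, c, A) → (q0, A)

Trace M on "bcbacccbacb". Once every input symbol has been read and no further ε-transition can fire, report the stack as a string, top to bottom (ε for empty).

(q0, bcbacccbacb, Z) ⊢ (q1, cbacccbacb, AZ) ⊢ (q0, bacccbacb, AAZ) ⊢ (q1, acccbacb, AZ) ⊢ (q1, cccbacb, Z) ⊢ (q0, cccbacb, Z) ⊢ (q1, ccbacb, AZ) ⊢ (q0, cbacb, AAZ) ⊢ (q0, bacb, AAZ) ⊢ (q1, acb, AZ) ⊢ (q1, cb, Z) ⊢ (q0, cb, Z) ⊢ (q1, b, AZ) ⊢ (q2, ε, AZ)
All input consumed in state q2 with stack AZ.

AZ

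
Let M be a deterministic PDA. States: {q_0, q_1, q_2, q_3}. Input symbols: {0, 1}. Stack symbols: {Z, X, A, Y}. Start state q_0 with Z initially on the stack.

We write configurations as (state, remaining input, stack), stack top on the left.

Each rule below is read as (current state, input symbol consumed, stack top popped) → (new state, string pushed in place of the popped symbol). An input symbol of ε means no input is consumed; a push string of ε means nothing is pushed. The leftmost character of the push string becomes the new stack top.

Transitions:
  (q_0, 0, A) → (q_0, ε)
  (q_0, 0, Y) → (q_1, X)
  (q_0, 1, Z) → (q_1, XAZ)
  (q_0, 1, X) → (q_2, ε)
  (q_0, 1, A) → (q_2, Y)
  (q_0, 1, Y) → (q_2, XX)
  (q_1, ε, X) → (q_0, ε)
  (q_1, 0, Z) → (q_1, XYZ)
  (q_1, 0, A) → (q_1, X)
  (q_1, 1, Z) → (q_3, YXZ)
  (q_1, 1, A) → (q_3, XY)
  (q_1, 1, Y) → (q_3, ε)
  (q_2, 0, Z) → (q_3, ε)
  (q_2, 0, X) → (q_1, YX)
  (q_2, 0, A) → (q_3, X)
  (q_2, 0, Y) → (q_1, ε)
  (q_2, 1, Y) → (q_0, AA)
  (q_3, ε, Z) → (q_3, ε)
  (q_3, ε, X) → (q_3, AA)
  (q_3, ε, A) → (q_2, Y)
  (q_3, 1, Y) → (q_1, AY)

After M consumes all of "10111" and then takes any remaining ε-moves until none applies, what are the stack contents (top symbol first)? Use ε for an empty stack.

AAZ

(q_0, 10111, Z) ⊢ (q_1, 0111, XAZ) ⊢ (q_0, 0111, AZ) ⊢ (q_0, 111, Z) ⊢ (q_1, 11, XAZ) ⊢ (q_0, 11, AZ) ⊢ (q_2, 1, YZ) ⊢ (q_0, ε, AAZ)
All input consumed in state q_0 with stack AAZ.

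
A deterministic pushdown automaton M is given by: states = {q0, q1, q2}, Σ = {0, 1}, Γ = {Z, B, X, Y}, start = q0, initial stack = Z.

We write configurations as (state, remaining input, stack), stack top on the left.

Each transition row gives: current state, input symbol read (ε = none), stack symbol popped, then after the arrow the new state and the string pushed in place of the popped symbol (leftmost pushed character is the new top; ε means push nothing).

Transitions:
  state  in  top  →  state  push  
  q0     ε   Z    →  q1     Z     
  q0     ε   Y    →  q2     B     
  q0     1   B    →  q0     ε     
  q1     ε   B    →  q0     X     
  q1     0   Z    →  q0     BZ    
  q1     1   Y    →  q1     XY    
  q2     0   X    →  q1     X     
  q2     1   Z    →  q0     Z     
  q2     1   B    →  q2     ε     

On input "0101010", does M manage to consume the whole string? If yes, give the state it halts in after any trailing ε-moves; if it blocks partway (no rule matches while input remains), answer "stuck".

(q0, 0101010, Z)
  ε-move, top Z: go to q1, push Z → (q1, 0101010, Z)
  read 0, top Z: go to q0, push BZ → (q0, 101010, BZ)
  read 1, top B: go to q0, push ε → (q0, 01010, Z)
  ε-move, top Z: go to q1, push Z → (q1, 01010, Z)
  read 0, top Z: go to q0, push BZ → (q0, 1010, BZ)
  read 1, top B: go to q0, push ε → (q0, 010, Z)
  ε-move, top Z: go to q1, push Z → (q1, 010, Z)
  read 0, top Z: go to q0, push BZ → (q0, 10, BZ)
  read 1, top B: go to q0, push ε → (q0, 0, Z)
  ε-move, top Z: go to q1, push Z → (q1, 0, Z)
  read 0, top Z: go to q0, push BZ → (q0, ε, BZ)
All input consumed; M is in state q0.

q0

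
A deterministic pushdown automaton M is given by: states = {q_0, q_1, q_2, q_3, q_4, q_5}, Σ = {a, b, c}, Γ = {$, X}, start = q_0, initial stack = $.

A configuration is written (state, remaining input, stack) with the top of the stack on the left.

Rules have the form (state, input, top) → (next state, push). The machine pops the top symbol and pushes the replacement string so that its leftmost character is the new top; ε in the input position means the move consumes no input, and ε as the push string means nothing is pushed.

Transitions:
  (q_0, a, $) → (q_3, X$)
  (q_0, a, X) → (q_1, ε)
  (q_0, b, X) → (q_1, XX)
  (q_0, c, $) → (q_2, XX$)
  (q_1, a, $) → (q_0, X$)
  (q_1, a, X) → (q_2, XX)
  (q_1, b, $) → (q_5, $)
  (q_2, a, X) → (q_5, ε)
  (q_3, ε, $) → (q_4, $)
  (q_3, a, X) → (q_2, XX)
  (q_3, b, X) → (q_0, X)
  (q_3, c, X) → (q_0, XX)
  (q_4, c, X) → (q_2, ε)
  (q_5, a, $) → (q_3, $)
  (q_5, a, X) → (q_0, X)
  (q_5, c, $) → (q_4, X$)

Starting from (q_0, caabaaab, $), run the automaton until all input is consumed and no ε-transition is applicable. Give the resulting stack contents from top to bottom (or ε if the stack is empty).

(q_0, caabaaab, $)
  read c, top $: go to q_2, push XX$ → (q_2, aabaaab, XX$)
  read a, top X: go to q_5, push ε → (q_5, abaaab, X$)
  read a, top X: go to q_0, push X → (q_0, baaab, X$)
  read b, top X: go to q_1, push XX → (q_1, aaab, XX$)
  read a, top X: go to q_2, push XX → (q_2, aab, XXX$)
  read a, top X: go to q_5, push ε → (q_5, ab, XX$)
  read a, top X: go to q_0, push X → (q_0, b, XX$)
  read b, top X: go to q_1, push XX → (q_1, ε, XXX$)
All input consumed in state q_1 with stack XXX$.

XXX$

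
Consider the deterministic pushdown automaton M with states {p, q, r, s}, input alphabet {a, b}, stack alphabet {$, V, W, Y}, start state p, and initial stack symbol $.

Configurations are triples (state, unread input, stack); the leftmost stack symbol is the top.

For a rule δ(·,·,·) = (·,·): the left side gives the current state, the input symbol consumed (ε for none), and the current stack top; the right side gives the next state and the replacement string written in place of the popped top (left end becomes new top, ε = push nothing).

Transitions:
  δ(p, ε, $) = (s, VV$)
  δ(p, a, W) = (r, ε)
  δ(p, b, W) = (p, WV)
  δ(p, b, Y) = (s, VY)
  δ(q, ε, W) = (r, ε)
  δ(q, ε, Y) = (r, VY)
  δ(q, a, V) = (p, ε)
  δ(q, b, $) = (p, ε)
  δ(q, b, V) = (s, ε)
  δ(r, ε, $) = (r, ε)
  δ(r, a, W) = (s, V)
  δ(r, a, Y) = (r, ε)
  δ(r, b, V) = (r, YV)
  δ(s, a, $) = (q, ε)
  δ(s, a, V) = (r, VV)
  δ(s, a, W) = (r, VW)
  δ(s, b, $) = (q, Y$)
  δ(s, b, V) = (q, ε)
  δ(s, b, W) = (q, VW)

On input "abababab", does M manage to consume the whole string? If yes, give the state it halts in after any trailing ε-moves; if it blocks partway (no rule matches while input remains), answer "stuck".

(p, abababab, $) ⊢ (s, abababab, VV$) ⊢ (r, bababab, VVV$) ⊢ (r, ababab, YVVV$) ⊢ (r, babab, VVV$) ⊢ (r, abab, YVVV$) ⊢ (r, bab, VVV$) ⊢ (r, ab, YVVV$) ⊢ (r, b, VVV$) ⊢ (r, ε, YVVV$)
All input consumed; M is in state r.

r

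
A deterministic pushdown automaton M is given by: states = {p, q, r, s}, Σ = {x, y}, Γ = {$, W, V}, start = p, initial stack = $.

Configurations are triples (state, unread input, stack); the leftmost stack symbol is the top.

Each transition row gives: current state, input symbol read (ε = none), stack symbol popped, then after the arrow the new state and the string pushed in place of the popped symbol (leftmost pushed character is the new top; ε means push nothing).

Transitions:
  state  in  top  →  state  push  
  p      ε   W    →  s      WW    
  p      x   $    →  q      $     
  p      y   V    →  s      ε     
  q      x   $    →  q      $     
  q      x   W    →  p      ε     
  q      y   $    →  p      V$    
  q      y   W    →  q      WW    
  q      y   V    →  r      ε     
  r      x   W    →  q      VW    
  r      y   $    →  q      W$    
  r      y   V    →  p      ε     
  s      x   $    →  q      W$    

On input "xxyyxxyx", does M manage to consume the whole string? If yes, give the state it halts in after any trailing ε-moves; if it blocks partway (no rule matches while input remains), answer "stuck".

(p, xxyyxxyx, $)
  read x, top $: go to q, push $ → (q, xyyxxyx, $)
  read x, top $: go to q, push $ → (q, yyxxyx, $)
  read y, top $: go to p, push V$ → (p, yxxyx, V$)
  read y, top V: go to s, push ε → (s, xxyx, $)
  read x, top $: go to q, push W$ → (q, xyx, W$)
  read x, top W: go to p, push ε → (p, yx, $)
No transition for (p, y, top $); M blocks with input yx remaining.

stuck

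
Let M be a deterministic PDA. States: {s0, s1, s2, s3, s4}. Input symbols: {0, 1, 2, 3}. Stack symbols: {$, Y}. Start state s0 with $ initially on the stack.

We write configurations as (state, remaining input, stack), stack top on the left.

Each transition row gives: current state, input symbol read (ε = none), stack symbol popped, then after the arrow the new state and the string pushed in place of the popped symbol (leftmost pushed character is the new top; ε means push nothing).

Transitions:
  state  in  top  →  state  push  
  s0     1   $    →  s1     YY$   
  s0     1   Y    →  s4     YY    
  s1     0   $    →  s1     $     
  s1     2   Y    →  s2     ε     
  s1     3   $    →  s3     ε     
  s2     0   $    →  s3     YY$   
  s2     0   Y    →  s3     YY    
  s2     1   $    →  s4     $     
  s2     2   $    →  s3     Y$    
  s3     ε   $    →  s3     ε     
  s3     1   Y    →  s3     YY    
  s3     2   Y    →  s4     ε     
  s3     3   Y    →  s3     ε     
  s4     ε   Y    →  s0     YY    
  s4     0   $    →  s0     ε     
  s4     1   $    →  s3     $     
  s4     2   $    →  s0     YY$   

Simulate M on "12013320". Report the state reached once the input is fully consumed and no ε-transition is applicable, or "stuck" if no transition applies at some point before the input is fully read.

(s0, 12013320, $)
  read 1, top $: go to s1, push YY$ → (s1, 2013320, YY$)
  read 2, top Y: go to s2, push ε → (s2, 013320, Y$)
  read 0, top Y: go to s3, push YY → (s3, 13320, YY$)
  read 1, top Y: go to s3, push YY → (s3, 3320, YYY$)
  read 3, top Y: go to s3, push ε → (s3, 320, YY$)
  read 3, top Y: go to s3, push ε → (s3, 20, Y$)
  read 2, top Y: go to s4, push ε → (s4, 0, $)
  read 0, top $: go to s0, push ε → (s0, ε, ε)
All input consumed; M is in state s0.

s0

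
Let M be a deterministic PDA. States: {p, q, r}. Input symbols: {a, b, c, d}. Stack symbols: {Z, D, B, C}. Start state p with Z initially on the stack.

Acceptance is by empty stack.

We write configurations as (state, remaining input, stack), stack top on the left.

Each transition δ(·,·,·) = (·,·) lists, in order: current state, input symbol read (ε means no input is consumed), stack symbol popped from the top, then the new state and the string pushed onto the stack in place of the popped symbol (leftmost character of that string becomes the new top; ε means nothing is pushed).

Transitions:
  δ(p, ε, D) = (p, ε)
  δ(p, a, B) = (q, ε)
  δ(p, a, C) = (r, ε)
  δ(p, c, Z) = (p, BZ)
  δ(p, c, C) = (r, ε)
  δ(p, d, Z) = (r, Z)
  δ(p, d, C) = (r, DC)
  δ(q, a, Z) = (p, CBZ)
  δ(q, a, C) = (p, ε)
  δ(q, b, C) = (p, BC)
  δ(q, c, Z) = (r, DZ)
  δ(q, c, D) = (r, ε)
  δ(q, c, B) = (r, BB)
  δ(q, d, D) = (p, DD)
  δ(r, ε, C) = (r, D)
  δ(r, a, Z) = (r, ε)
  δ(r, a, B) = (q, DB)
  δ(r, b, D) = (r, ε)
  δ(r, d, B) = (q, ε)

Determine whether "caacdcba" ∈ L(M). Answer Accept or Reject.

Accept

(p, caacdcba, Z) ⊢ (p, aacdcba, BZ) ⊢ (q, acdcba, Z) ⊢ (p, cdcba, CBZ) ⊢ (r, dcba, BZ) ⊢ (q, cba, Z) ⊢ (r, ba, DZ) ⊢ (r, a, Z) ⊢ (r, ε, ε)
All input consumed and the stack is empty.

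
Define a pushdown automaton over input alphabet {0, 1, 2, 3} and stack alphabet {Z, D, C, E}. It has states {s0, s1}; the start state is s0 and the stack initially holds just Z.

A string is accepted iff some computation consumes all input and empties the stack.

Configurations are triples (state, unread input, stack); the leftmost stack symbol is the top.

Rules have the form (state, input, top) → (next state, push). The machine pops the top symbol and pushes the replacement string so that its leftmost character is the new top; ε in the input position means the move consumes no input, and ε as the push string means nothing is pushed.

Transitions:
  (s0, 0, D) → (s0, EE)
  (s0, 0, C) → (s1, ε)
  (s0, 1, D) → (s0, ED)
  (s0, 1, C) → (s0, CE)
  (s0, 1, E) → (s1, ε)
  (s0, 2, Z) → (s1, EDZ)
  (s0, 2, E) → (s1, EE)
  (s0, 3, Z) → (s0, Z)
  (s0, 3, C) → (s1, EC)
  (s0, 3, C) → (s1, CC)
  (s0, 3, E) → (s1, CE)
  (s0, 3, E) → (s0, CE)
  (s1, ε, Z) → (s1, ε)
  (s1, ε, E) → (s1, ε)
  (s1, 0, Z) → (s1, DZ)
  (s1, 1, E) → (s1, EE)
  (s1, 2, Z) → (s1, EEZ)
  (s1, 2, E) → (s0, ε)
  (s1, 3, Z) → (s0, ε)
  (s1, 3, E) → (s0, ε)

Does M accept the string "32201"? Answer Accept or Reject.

One accepting computation: (s0, 32201, Z) ⊢ (s0, 2201, Z) ⊢ (s1, 201, EDZ) ⊢ (s0, 01, DZ) ⊢ (s0, 1, EEZ) ⊢ (s1, ε, EZ) ⊢ (s1, ε, Z) ⊢ (s1, ε, ε)
All input consumed and the stack is empty.

Accept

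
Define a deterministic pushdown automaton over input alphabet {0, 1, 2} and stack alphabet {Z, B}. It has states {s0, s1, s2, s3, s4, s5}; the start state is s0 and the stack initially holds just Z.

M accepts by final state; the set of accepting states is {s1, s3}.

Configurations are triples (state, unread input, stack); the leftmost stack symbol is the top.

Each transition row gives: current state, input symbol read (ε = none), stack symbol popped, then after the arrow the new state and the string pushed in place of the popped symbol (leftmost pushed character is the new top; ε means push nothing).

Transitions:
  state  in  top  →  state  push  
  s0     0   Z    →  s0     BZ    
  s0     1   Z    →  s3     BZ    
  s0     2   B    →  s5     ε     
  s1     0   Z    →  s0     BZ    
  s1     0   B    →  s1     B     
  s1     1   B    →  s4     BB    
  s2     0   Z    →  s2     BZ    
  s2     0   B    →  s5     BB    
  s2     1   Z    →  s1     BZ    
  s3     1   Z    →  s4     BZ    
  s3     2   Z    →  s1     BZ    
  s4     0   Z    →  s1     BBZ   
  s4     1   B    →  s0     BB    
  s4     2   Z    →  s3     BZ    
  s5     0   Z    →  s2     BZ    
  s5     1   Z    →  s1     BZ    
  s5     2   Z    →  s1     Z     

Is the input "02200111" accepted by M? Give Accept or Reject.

(s0, 02200111, Z)
  read 0, top Z: go to s0, push BZ → (s0, 2200111, BZ)
  read 2, top B: go to s5, push ε → (s5, 200111, Z)
  read 2, top Z: go to s1, push Z → (s1, 00111, Z)
  read 0, top Z: go to s0, push BZ → (s0, 0111, BZ)
No transition applies at (s0, 0111, BZ); input not fully consumed.

Reject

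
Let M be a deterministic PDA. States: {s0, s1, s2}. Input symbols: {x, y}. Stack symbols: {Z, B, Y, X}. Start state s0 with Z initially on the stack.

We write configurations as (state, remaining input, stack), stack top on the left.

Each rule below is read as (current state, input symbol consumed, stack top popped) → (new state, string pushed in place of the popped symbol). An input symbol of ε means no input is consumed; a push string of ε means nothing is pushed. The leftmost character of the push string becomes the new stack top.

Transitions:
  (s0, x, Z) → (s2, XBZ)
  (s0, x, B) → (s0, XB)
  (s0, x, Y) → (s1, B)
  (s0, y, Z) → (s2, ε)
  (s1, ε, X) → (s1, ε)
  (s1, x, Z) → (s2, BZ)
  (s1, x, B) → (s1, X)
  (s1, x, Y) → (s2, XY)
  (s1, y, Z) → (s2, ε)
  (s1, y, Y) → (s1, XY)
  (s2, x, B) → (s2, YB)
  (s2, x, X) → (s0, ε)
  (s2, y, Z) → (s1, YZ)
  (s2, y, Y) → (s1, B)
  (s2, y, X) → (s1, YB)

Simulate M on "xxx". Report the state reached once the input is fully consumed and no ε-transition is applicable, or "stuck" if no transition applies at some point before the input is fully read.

s0

(s0, xxx, Z)
  read x, top Z: go to s2, push XBZ → (s2, xx, XBZ)
  read x, top X: go to s0, push ε → (s0, x, BZ)
  read x, top B: go to s0, push XB → (s0, ε, XBZ)
All input consumed; M is in state s0.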